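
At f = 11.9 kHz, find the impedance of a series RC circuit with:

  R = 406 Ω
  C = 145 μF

Step 1 — Angular frequency: ω = 2π·f = 2π·1.19e+04 = 7.477e+04 rad/s.
Step 2 — Component impedances:
  R: Z = R = 406 Ω
  C: Z = 1/(jωC) = -j/(ω·C) = 0 - j0.09224 Ω
Step 3 — Series combination: Z_total = R + C = 406 - j0.09224 Ω = 406∠-0.0° Ω.

Z = 406 - j0.09224 Ω = 406∠-0.0° Ω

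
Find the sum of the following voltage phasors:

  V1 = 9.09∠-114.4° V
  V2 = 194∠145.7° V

Step 1 — Convert each phasor to rectangular form:
  V1 = 9.09·(cos(-114.4°) + j·sin(-114.4°)) = -3.755 - j8.278 V
  V2 = 194·(cos(145.7°) + j·sin(145.7°)) = -160.3 + j109.3 V
Step 2 — Sum components: V_total = -164 + j101 V.
Step 3 — Convert to polar: |V_total| = 192.6 V, ∠V_total = 148.4°.

V_total = 192.6∠148.4° V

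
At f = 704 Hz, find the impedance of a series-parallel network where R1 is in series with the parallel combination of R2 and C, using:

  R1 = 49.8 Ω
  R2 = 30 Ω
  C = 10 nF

Step 1 — Angular frequency: ω = 2π·f = 2π·704 = 4423 rad/s.
Step 2 — Component impedances:
  R1: Z = R = 49.8 Ω
  R2: Z = R = 30 Ω
  C: Z = 1/(jωC) = -j/(ω·C) = 0 - j2.261e+04 Ω
Step 3 — Parallel branch: R2 || C = 1/(1/R2 + 1/C) = 30 - j0.03981 Ω.
Step 4 — Series with R1: Z_total = R1 + (R2 || C) = 79.8 - j0.03981 Ω = 79.8∠-0.0° Ω.

Z = 79.8 - j0.03981 Ω = 79.8∠-0.0° Ω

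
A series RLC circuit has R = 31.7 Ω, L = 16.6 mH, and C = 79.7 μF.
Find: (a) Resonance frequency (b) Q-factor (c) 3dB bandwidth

Step 1 — Resonance: ω₀ = 1/√(LC) = 1/√(0.0166·7.97e-05) = 869.4 rad/s.
Step 2 — f₀ = ω₀/(2π) = 138.4 Hz.
Step 3 — Series Q: Q = ω₀L/R = 869.4·0.0166/31.7 = 0.4553.
Step 4 — Bandwidth: Δω = ω₀/Q = 1910 rad/s; BW = Δω/(2π) = 303.9 Hz.

(a) f₀ = 138.4 Hz  (b) Q = 0.4553  (c) BW = 303.9 Hz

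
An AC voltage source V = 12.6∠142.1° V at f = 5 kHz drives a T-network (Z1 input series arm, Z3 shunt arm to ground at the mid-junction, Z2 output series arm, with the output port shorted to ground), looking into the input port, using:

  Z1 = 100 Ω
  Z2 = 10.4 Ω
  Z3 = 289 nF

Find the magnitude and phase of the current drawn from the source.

Step 1 — Angular frequency: ω = 2π·f = 2π·5000 = 3.142e+04 rad/s.
Step 2 — Component impedances:
  Z1: Z = R = 100 Ω
  Z2: Z = R = 10.4 Ω
  Z3: Z = 1/(jωC) = -j/(ω·C) = 0 - j110.1 Ω
Step 3 — With the output port shorted to ground, the output series arm Z2 runs from the junction to ground; the shunt arm Z3 also runs from the junction to ground. They appear in parallel: Z3 || Z2 = 10.31 - j0.9733 Ω.
Step 4 — Series with input arm Z1: Z_in = Z1 + (Z3 || Z2) = 110.3 - j0.9733 Ω = 110.3∠-0.5° Ω.
Step 5 — Source phasor: V = 12.6∠142.1° V = -9.942 + j7.74 V.
Step 6 — Ohm's law: I = V / Z_total = (-9.942 + j7.74) / (110.3 - j0.9733) = -0.09075 + j0.06937 A.
Step 7 — Convert to polar: |I| = 0.1142 A, ∠I = 142.6°.

I = 0.1142∠142.6° A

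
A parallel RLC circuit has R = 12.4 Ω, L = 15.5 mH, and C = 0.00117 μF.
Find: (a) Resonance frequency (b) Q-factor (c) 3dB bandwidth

Step 1 — Resonance: ω₀ = 1/√(LC) = 1/√(0.0155·1.17e-09) = 2.348e+05 rad/s.
Step 2 — f₀ = ω₀/(2π) = 3.737e+04 Hz.
Step 3 — Parallel Q: Q = R/(ω₀L) = 12.4/(2.348e+05·0.0155) = 0.003407.
Step 4 — Bandwidth: Δω = ω₀/Q = 6.893e+07 rad/s; BW = Δω/(2π) = 1.097e+07 Hz.

(a) f₀ = 3.737e+04 Hz  (b) Q = 0.003407  (c) BW = 1.097e+07 Hz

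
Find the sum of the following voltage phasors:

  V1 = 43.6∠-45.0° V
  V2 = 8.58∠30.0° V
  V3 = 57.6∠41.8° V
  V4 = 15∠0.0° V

Step 1 — Convert each phasor to rectangular form:
  V1 = 43.6·(cos(-45.0°) + j·sin(-45.0°)) = 30.83 - j30.83 V
  V2 = 8.58·(cos(30.0°) + j·sin(30.0°)) = 7.43 + j4.29 V
  V3 = 57.6·(cos(41.8°) + j·sin(41.8°)) = 42.94 + j38.39 V
  V4 = 15·(cos(0.0°) + j·sin(0.0°)) = 15 V
Step 2 — Sum components: V_total = 96.2 + j11.85 V.
Step 3 — Convert to polar: |V_total| = 96.93 V, ∠V_total = 7.0°.

V_total = 96.93∠7.0° V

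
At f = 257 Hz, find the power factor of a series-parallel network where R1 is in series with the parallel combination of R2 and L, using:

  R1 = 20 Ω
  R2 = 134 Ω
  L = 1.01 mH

Step 1 — Angular frequency: ω = 2π·f = 2π·257 = 1615 rad/s.
Step 2 — Component impedances:
  R1: Z = R = 20 Ω
  R2: Z = R = 134 Ω
  L: Z = jωL = j·1615·0.00101 = 0 + j1.631 Ω
Step 3 — Parallel branch: R2 || L = 1/(1/R2 + 1/L) = 0.01985 + j1.631 Ω.
Step 4 — Series with R1: Z_total = R1 + (R2 || L) = 20.02 + j1.631 Ω = 20.09∠4.7° Ω.
Step 5 — Power factor: PF = cos(φ) = Re(Z)/|Z| = 20.02/20.086 = 0.9967.
Step 6 — Type: Im(Z) = 1.631 ⇒ lagging (phase φ = 4.7°).

PF = 0.9967 (lagging, φ = 4.7°)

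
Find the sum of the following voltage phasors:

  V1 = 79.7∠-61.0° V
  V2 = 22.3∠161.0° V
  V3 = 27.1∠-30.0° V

Step 1 — Convert each phasor to rectangular form:
  V1 = 79.7·(cos(-61.0°) + j·sin(-61.0°)) = 38.64 - j69.71 V
  V2 = 22.3·(cos(161.0°) + j·sin(161.0°)) = -21.09 + j7.26 V
  V3 = 27.1·(cos(-30.0°) + j·sin(-30.0°)) = 23.47 - j13.55 V
Step 2 — Sum components: V_total = 41.02 - j76 V.
Step 3 — Convert to polar: |V_total| = 86.36 V, ∠V_total = -61.6°.

V_total = 86.36∠-61.6° V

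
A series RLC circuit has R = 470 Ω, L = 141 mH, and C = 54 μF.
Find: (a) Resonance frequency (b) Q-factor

Step 1 — Resonance condition Im(Z)=0 gives ω₀ = 1/√(LC).
Step 2 — ω₀ = 1/√(0.141·5.4e-05) = 362.4 rad/s.
Step 3 — f₀ = ω₀/(2π) = 57.68 Hz.
Step 4 — Series Q: Q = ω₀L/R = 362.4·0.141/470 = 0.1087.

(a) f₀ = 57.68 Hz  (b) Q = 0.1087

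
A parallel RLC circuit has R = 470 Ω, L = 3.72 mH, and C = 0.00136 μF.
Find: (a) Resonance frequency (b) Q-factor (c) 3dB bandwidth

Step 1 — Resonance: ω₀ = 1/√(LC) = 1/√(0.00372·1.36e-09) = 4.446e+05 rad/s.
Step 2 — f₀ = ω₀/(2π) = 7.076e+04 Hz.
Step 3 — Parallel Q: Q = R/(ω₀L) = 470/(4.446e+05·0.00372) = 0.2842.
Step 4 — Bandwidth: Δω = ω₀/Q = 1.564e+06 rad/s; BW = Δω/(2π) = 2.49e+05 Hz.

(a) f₀ = 7.076e+04 Hz  (b) Q = 0.2842  (c) BW = 2.49e+05 Hz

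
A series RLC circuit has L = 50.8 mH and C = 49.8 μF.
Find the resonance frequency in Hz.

Step 1 — Resonance condition Im(Z)=0 gives ω₀ = 1/√(LC).
Step 2 — ω₀ = 1/√(0.0508·4.98e-05) = 628.7 rad/s.
Step 3 — f₀ = ω₀/(2π) = 100.1 Hz.

f₀ = 100.1 Hz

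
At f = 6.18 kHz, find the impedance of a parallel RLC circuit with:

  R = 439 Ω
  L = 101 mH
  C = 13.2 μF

Step 1 — Angular frequency: ω = 2π·f = 2π·6180 = 3.883e+04 rad/s.
Step 2 — Component impedances:
  R: Z = R = 439 Ω
  L: Z = jωL = j·3.883e+04·0.101 = 0 + j3922 Ω
  C: Z = 1/(jωC) = -j/(ω·C) = 0 - j1.951 Ω
Step 3 — Parallel combination: 1/Z_total = 1/R + 1/L + 1/C; Z_total = 0.008679 - j1.952 Ω = 1.952∠-89.7° Ω.

Z = 0.008679 - j1.952 Ω = 1.952∠-89.7° Ω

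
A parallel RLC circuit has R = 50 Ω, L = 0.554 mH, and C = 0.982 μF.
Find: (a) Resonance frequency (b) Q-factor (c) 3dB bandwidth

Step 1 — Resonance: ω₀ = 1/√(LC) = 1/√(0.000554·9.82e-07) = 4.287e+04 rad/s.
Step 2 — f₀ = ω₀/(2π) = 6824 Hz.
Step 3 — Parallel Q: Q = R/(ω₀L) = 50/(4.287e+04·0.000554) = 2.105.
Step 4 — Bandwidth: Δω = ω₀/Q = 2.037e+04 rad/s; BW = Δω/(2π) = 3241 Hz.

(a) f₀ = 6824 Hz  (b) Q = 2.105  (c) BW = 3241 Hz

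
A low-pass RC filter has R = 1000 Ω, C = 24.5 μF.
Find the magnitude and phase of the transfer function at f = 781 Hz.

Step 1 — Angular frequency: ω = 2π·781 = 4907 rad/s.
Step 2 — Transfer function: H(jω) = 1/(1 + jωRC).
Step 3 — Denominator: 1 + jωRC = 1 + j·4907·1000·2.45e-05 = 1 + j120.2.
Step 4 — H = 6.918e-05 - j0.008317.
Step 5 — Magnitude: |H| = 0.008317 (-41.6 dB); phase: φ = -89.5°.

|H| = 0.008317 (-41.6 dB), φ = -89.5°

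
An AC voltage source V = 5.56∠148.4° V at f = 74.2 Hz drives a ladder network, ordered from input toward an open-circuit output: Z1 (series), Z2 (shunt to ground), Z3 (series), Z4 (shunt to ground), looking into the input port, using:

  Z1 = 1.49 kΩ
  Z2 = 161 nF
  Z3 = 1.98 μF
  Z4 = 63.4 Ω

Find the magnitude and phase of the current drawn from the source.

Step 1 — Angular frequency: ω = 2π·f = 2π·74.2 = 466.2 rad/s.
Step 2 — Component impedances:
  Z1: Z = R = 1490 Ω
  Z2: Z = 1/(jωC) = -j/(ω·C) = 0 - j1.332e+04 Ω
  Z3: Z = 1/(jωC) = -j/(ω·C) = 0 - j1083 Ω
  Z4: Z = R = 63.4 Ω
Step 3 — Ladder network (open output): work backward from the far end, alternating series and parallel combinations. Z_in = 1544 - j1002 Ω = 1841∠-33.0° Ω.
Step 4 — Source phasor: V = 5.56∠148.4° V = -4.736 + j2.913 V.
Step 5 — Ohm's law: I = V / Z_total = (-4.736 + j2.913) / (1544 - j1002) = -0.003019 - j7.276e-05 A.
Step 6 — Convert to polar: |I| = 0.00302 A, ∠I = -178.6°.

I = 0.00302∠-178.6° A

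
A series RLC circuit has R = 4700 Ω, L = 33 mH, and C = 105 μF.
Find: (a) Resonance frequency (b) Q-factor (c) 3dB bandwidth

Step 1 — Resonance condition Im(Z)=0 gives ω₀ = 1/√(LC).
Step 2 — ω₀ = 1/√(0.033·0.000105) = 537.2 rad/s.
Step 3 — f₀ = ω₀/(2π) = 85.5 Hz.
Step 4 — Series Q: Q = ω₀L/R = 537.2·0.033/4700 = 0.003772.
Step 5 — 3dB bandwidth: Δω = ω₀/Q = 1.424e+05 rad/s; BW = Δω/(2π) = 2.267e+04 Hz.

(a) f₀ = 85.5 Hz  (b) Q = 0.003772  (c) BW = 2.267e+04 Hz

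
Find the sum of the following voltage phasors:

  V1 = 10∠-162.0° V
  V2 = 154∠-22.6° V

Step 1 — Convert each phasor to rectangular form:
  V1 = 10·(cos(-162.0°) + j·sin(-162.0°)) = -9.511 - j3.09 V
  V2 = 154·(cos(-22.6°) + j·sin(-22.6°)) = 142.2 - j59.18 V
Step 2 — Sum components: V_total = 132.7 - j62.27 V.
Step 3 — Convert to polar: |V_total| = 146.6 V, ∠V_total = -25.1°.

V_total = 146.6∠-25.1° V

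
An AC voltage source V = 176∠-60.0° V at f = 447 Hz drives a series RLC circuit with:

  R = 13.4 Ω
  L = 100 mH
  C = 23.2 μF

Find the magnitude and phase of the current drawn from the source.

Step 1 — Angular frequency: ω = 2π·f = 2π·447 = 2809 rad/s.
Step 2 — Component impedances:
  R: Z = R = 13.4 Ω
  L: Z = jωL = j·2809·0.1 = 0 + j280.9 Ω
  C: Z = 1/(jωC) = -j/(ω·C) = 0 - j15.35 Ω
Step 3 — Series combination: Z_total = R + L + C = 13.4 + j265.5 Ω = 265.8∠87.1° Ω.
Step 4 — Source phasor: V = 176∠-60.0° V = 88 - j152.4 V.
Step 5 — Ohm's law: I = V / Z_total = (88 - j152.4) / (13.4 + j265.5) = -0.5559 - j0.3595 A.
Step 6 — Convert to polar: |I| = 0.662 A, ∠I = -147.1°.

I = 0.662∠-147.1° A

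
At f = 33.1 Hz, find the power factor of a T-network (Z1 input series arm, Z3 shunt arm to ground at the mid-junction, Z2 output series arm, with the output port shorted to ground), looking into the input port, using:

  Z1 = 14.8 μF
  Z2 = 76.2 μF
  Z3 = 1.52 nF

Step 1 — Angular frequency: ω = 2π·f = 2π·33.1 = 208 rad/s.
Step 2 — Component impedances:
  Z1: Z = 1/(jωC) = -j/(ω·C) = 0 - j324.9 Ω
  Z2: Z = 1/(jωC) = -j/(ω·C) = 0 - j63.1 Ω
  Z3: Z = 1/(jωC) = -j/(ω·C) = 0 - j3.163e+06 Ω
Step 3 — With the output port shorted to ground, the output series arm Z2 runs from the junction to ground; the shunt arm Z3 also runs from the junction to ground. They appear in parallel: Z3 || Z2 = 0 - j63.1 Ω.
Step 4 — Series with input arm Z1: Z_in = Z1 + (Z3 || Z2) = 0 - j388 Ω = 388∠-90.0° Ω.
Step 5 — Power factor: PF = cos(φ) = Re(Z)/|Z| = 0/388 = 0.
Step 6 — Type: Im(Z) = -388 ⇒ leading (phase φ = -90.0°).

PF = 0 (leading, φ = -90.0°)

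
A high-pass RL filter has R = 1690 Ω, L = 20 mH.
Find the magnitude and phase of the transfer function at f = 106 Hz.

Step 1 — Angular frequency: ω = 2π·106 = 666 rad/s.
Step 2 — Transfer function: H(jω) = jωL/(R + jωL).
Step 3 — Numerator jωL = j·13.32; denominator R + jωL = 1690 + j13.32.
Step 4 — H = 6.212e-05 + j0.007881.
Step 5 — Magnitude: |H| = 0.007882 (-42.1 dB); phase: φ = 89.5°.

|H| = 0.007882 (-42.1 dB), φ = 89.5°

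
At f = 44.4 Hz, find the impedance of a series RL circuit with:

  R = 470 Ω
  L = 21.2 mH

Step 1 — Angular frequency: ω = 2π·f = 2π·44.4 = 279 rad/s.
Step 2 — Component impedances:
  R: Z = R = 470 Ω
  L: Z = jωL = j·279·0.0212 = 0 + j5.914 Ω
Step 3 — Series combination: Z_total = R + L = 470 + j5.914 Ω = 470∠0.7° Ω.

Z = 470 + j5.914 Ω = 470∠0.7° Ω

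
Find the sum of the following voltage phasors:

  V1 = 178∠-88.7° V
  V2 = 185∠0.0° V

Step 1 — Convert each phasor to rectangular form:
  V1 = 178·(cos(-88.7°) + j·sin(-88.7°)) = 4.038 - j178 V
  V2 = 185·(cos(0.0°) + j·sin(0.0°)) = 185 V
Step 2 — Sum components: V_total = 189 - j178 V.
Step 3 — Convert to polar: |V_total| = 259.6 V, ∠V_total = -43.3°.

V_total = 259.6∠-43.3° V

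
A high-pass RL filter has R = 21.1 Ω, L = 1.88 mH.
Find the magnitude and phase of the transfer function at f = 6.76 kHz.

Step 1 — Angular frequency: ω = 2π·6760 = 4.247e+04 rad/s.
Step 2 — Transfer function: H(jω) = jωL/(R + jωL).
Step 3 — Numerator jωL = j·79.85; denominator R + jωL = 21.1 + j79.85.
Step 4 — H = 0.9347 + j0.247.
Step 5 — Magnitude: |H| = 0.9668 (-0.3 dB); phase: φ = 14.8°.

|H| = 0.9668 (-0.3 dB), φ = 14.8°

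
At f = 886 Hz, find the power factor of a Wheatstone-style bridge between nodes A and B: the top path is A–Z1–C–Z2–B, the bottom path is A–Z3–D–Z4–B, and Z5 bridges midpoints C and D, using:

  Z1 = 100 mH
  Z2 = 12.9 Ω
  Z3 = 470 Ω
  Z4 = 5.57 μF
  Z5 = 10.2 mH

Step 1 — Angular frequency: ω = 2π·f = 2π·886 = 5567 rad/s.
Step 2 — Component impedances:
  Z1: Z = jωL = j·5567·0.1 = 0 + j556.7 Ω
  Z2: Z = R = 12.9 Ω
  Z3: Z = R = 470 Ω
  Z4: Z = 1/(jωC) = -j/(ω·C) = 0 - j32.25 Ω
  Z5: Z = jωL = j·5567·0.0102 = 0 + j56.78 Ω
Step 3 — Bridge requires nodal analysis (the Z5 bridge couples midpoints C and D, so the two paths cannot be reduced to a simple series/parallel combination). Setting node B to ground and injecting 1 A at node A, the 3-node admittance system at A, C, D solves to V_A = Z_AB = 301.2 + j227.7 Ω = 377.6∠37.1° Ω.
Step 4 — Power factor: PF = cos(φ) = Re(Z)/|Z| = 301.16/377.57 = 0.7976.
Step 5 — Type: Im(Z) = 227.7 ⇒ lagging (phase φ = 37.1°).

PF = 0.7976 (lagging, φ = 37.1°)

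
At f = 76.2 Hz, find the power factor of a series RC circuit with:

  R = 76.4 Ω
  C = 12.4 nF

Step 1 — Angular frequency: ω = 2π·f = 2π·76.2 = 478.8 rad/s.
Step 2 — Component impedances:
  R: Z = R = 76.4 Ω
  C: Z = 1/(jωC) = -j/(ω·C) = 0 - j1.684e+05 Ω
Step 3 — Series combination: Z_total = R + C = 76.4 - j1.684e+05 Ω = 1.684e+05∠-90.0° Ω.
Step 4 — Power factor: PF = cos(φ) = Re(Z)/|Z| = 76.4/1.6844e+05 = 0.0004536.
Step 5 — Type: Im(Z) = -1.684e+05 ⇒ leading (phase φ = -90.0°).

PF = 0.0004536 (leading, φ = -90.0°)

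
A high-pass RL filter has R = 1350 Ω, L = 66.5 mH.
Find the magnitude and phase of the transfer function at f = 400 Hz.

Step 1 — Angular frequency: ω = 2π·400 = 2513 rad/s.
Step 2 — Transfer function: H(jω) = jωL/(R + jωL).
Step 3 — Numerator jωL = j·167.1; denominator R + jωL = 1350 + j167.1.
Step 4 — H = 0.0151 + j0.1219.
Step 5 — Magnitude: |H| = 0.1229 (-18.2 dB); phase: φ = 82.9°.

|H| = 0.1229 (-18.2 dB), φ = 82.9°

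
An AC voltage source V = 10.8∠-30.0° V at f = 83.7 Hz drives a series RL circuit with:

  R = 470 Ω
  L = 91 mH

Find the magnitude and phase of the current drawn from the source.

Step 1 — Angular frequency: ω = 2π·f = 2π·83.7 = 525.9 rad/s.
Step 2 — Component impedances:
  R: Z = R = 470 Ω
  L: Z = jωL = j·525.9·0.091 = 0 + j47.86 Ω
Step 3 — Series combination: Z_total = R + L = 470 + j47.86 Ω = 472.4∠5.8° Ω.
Step 4 — Source phasor: V = 10.8∠-30.0° V = 9.353 - j5.4 V.
Step 5 — Ohm's law: I = V / Z_total = (9.353 - j5.4) / (470 + j47.86) = 0.01854 - j0.01338 A.
Step 6 — Convert to polar: |I| = 0.02286 A, ∠I = -35.8°.

I = 0.02286∠-35.8° A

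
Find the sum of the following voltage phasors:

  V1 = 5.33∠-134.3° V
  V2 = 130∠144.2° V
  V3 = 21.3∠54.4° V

Step 1 — Convert each phasor to rectangular form:
  V1 = 5.33·(cos(-134.3°) + j·sin(-134.3°)) = -3.723 - j3.815 V
  V2 = 130·(cos(144.2°) + j·sin(144.2°)) = -105.4 + j76.04 V
  V3 = 21.3·(cos(54.4°) + j·sin(54.4°)) = 12.4 + j17.32 V
Step 2 — Sum components: V_total = -96.76 + j89.55 V.
Step 3 — Convert to polar: |V_total| = 131.8 V, ∠V_total = 137.2°.

V_total = 131.8∠137.2° V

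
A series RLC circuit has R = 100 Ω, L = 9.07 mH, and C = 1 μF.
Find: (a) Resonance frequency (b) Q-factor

Step 1 — Resonance condition Im(Z)=0 gives ω₀ = 1/√(LC).
Step 2 — ω₀ = 1/√(0.00907·1e-06) = 1.05e+04 rad/s.
Step 3 — f₀ = ω₀/(2π) = 1671 Hz.
Step 4 — Series Q: Q = ω₀L/R = 1.05e+04·0.00907/100 = 0.9524.

(a) f₀ = 1671 Hz  (b) Q = 0.9524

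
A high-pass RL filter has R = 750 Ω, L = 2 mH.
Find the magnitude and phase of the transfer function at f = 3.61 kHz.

Step 1 — Angular frequency: ω = 2π·3610 = 2.268e+04 rad/s.
Step 2 — Transfer function: H(jω) = jωL/(R + jωL).
Step 3 — Numerator jωL = j·45.36; denominator R + jωL = 750 + j45.36.
Step 4 — H = 0.003645 + j0.06027.
Step 5 — Magnitude: |H| = 0.06038 (-24.4 dB); phase: φ = 86.5°.

|H| = 0.06038 (-24.4 dB), φ = 86.5°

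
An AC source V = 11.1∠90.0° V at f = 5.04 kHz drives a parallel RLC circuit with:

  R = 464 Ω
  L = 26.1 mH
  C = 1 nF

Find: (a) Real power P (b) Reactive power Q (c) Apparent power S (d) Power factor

Step 1 — Angular frequency: ω = 2π·f = 2π·5040 = 3.167e+04 rad/s.
Step 2 — Component impedances:
  R: Z = R = 464 Ω
  L: Z = jωL = j·3.167e+04·0.0261 = 0 + j826.5 Ω
  C: Z = 1/(jωC) = -j/(ω·C) = 0 - j3.158e+04 Ω
Step 3 — Parallel combination: 1/Z_total = 1/R + 1/L + 1/C; Z_total = 357.2 + j195.3 Ω = 407.1∠28.7° Ω.
Step 4 — Source phasor: V = 11.1∠90.0° V = 0 + j11.1 V.
Step 5 — Current: I = V / Z = 0.01308 + j0.02392 A = 0.02726∠61.3° A.
Step 6 — Complex power: S = V·I* = 0.2655 + j0.1452 VA.
Step 7 — Real power: P = Re(S) = 0.2655 W.
Step 8 — Reactive power: Q = Im(S) = 0.1452 VAR.
Step 9 — Apparent power: |S| = 0.3026 VA.
Step 10 — Power factor: PF = P/|S| = 0.8774 (lagging).

(a) P = 0.2655 W  (b) Q = 0.1452 VAR  (c) S = 0.3026 VA  (d) PF = 0.8774 (lagging)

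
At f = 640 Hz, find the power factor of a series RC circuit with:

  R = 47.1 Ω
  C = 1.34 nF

Step 1 — Angular frequency: ω = 2π·f = 2π·640 = 4021 rad/s.
Step 2 — Component impedances:
  R: Z = R = 47.1 Ω
  C: Z = 1/(jωC) = -j/(ω·C) = 0 - j1.856e+05 Ω
Step 3 — Series combination: Z_total = R + C = 47.1 - j1.856e+05 Ω = 1.856e+05∠-90.0° Ω.
Step 4 — Power factor: PF = cos(φ) = Re(Z)/|Z| = 47.1/1.856e+05 = 0.0002538.
Step 5 — Type: Im(Z) = -1.856e+05 ⇒ leading (phase φ = -90.0°).

PF = 0.0002538 (leading, φ = -90.0°)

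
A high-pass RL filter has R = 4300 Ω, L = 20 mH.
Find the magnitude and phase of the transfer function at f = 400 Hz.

Step 1 — Angular frequency: ω = 2π·400 = 2513 rad/s.
Step 2 — Transfer function: H(jω) = jωL/(R + jωL).
Step 3 — Numerator jωL = j·50.27; denominator R + jωL = 4300 + j50.27.
Step 4 — H = 0.0001366 + j0.01169.
Step 5 — Magnitude: |H| = 0.01169 (-38.6 dB); phase: φ = 89.3°.

|H| = 0.01169 (-38.6 dB), φ = 89.3°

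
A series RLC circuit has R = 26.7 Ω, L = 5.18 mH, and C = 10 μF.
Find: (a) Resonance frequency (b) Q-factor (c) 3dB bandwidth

Step 1 — Resonance: ω₀ = 1/√(LC) = 1/√(0.00518·1e-05) = 4394 rad/s.
Step 2 — f₀ = ω₀/(2π) = 699.3 Hz.
Step 3 — Series Q: Q = ω₀L/R = 4394·0.00518/26.7 = 0.8524.
Step 4 — Bandwidth: Δω = ω₀/Q = 5154 rad/s; BW = Δω/(2π) = 820.4 Hz.

(a) f₀ = 699.3 Hz  (b) Q = 0.8524  (c) BW = 820.4 Hz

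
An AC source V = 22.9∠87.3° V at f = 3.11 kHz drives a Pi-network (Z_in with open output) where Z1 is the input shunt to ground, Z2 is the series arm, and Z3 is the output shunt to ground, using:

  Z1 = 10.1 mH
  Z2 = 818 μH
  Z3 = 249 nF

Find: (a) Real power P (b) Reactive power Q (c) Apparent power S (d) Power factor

Step 1 — Angular frequency: ω = 2π·f = 2π·3110 = 1.954e+04 rad/s.
Step 2 — Component impedances:
  Z1: Z = jωL = j·1.954e+04·0.0101 = 0 + j197.4 Ω
  Z2: Z = jωL = j·1.954e+04·0.000818 = 0 + j15.98 Ω
  Z3: Z = 1/(jωC) = -j/(ω·C) = 0 - j205.5 Ω
Step 3 — With open output, the series arm Z2 and the output shunt Z3 appear in series to ground: Z2 + Z3 = 0 - j189.5 Ω.
Step 4 — Parallel with input shunt Z1: Z_in = Z1 || (Z2 + Z3) = 0 - j4782 Ω = 4782∠-90.0° Ω.
Step 5 — Source phasor: V = 22.9∠87.3° V = 1.079 + j22.87 V.
Step 6 — Current: I = V / Z = -0.004783 + j0.0002256 A = 0.004789∠177.3° A.
Step 7 — Complex power: S = V·I* = 0 - j0.1097 VA.
Step 8 — Real power: P = Re(S) = 0 W.
Step 9 — Reactive power: Q = Im(S) = -0.1097 VAR.
Step 10 — Apparent power: |S| = 0.1097 VA.
Step 11 — Power factor: PF = P/|S| = 0 (leading).

(a) P = 0 W  (b) Q = -0.1097 VAR  (c) S = 0.1097 VA  (d) PF = 0 (leading)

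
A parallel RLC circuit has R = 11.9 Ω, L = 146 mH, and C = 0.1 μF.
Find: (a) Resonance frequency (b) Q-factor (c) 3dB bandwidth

Step 1 — Resonance: ω₀ = 1/√(LC) = 1/√(0.146·1e-07) = 8276 rad/s.
Step 2 — f₀ = ω₀/(2π) = 1317 Hz.
Step 3 — Parallel Q: Q = R/(ω₀L) = 11.9/(8276·0.146) = 0.009849.
Step 4 — Bandwidth: Δω = ω₀/Q = 8.403e+05 rad/s; BW = Δω/(2π) = 1.337e+05 Hz.

(a) f₀ = 1317 Hz  (b) Q = 0.009849  (c) BW = 1.337e+05 Hz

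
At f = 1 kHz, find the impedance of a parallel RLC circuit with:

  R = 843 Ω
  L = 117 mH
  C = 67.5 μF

Step 1 — Angular frequency: ω = 2π·f = 2π·1000 = 6283 rad/s.
Step 2 — Component impedances:
  R: Z = R = 843 Ω
  L: Z = jωL = j·6283·0.117 = 0 + j735.1 Ω
  C: Z = 1/(jωC) = -j/(ω·C) = 0 - j2.358 Ω
Step 3 — Parallel combination: 1/Z_total = 1/R + 1/L + 1/C; Z_total = 0.006637 - j2.365 Ω = 2.365∠-89.8° Ω.

Z = 0.006637 - j2.365 Ω = 2.365∠-89.8° Ω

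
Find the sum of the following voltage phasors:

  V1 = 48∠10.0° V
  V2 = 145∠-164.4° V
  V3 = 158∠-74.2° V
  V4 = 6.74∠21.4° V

Step 1 — Convert each phasor to rectangular form:
  V1 = 48·(cos(10.0°) + j·sin(10.0°)) = 47.27 + j8.335 V
  V2 = 145·(cos(-164.4°) + j·sin(-164.4°)) = -139.7 - j38.99 V
  V3 = 158·(cos(-74.2°) + j·sin(-74.2°)) = 43.02 - j152 V
  V4 = 6.74·(cos(21.4°) + j·sin(21.4°)) = 6.275 + j2.459 V
Step 2 — Sum components: V_total = -43.09 - j180.2 V.
Step 3 — Convert to polar: |V_total| = 185.3 V, ∠V_total = -103.4°.

V_total = 185.3∠-103.4° V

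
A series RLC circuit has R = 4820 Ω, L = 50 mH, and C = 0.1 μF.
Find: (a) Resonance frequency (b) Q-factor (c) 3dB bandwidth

Step 1 — Resonance: ω₀ = 1/√(LC) = 1/√(0.05·1e-07) = 1.414e+04 rad/s.
Step 2 — f₀ = ω₀/(2π) = 2251 Hz.
Step 3 — Series Q: Q = ω₀L/R = 1.414e+04·0.05/4820 = 0.1467.
Step 4 — Bandwidth: Δω = ω₀/Q = 9.64e+04 rad/s; BW = Δω/(2π) = 1.534e+04 Hz.

(a) f₀ = 2251 Hz  (b) Q = 0.1467  (c) BW = 1.534e+04 Hz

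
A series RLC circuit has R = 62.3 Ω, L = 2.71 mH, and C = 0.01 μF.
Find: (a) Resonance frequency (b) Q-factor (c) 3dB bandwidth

Step 1 — Resonance: ω₀ = 1/√(LC) = 1/√(0.00271·1e-08) = 1.921e+05 rad/s.
Step 2 — f₀ = ω₀/(2π) = 3.057e+04 Hz.
Step 3 — Series Q: Q = ω₀L/R = 1.921e+05·0.00271/62.3 = 8.356.
Step 4 — Bandwidth: Δω = ω₀/Q = 2.299e+04 rad/s; BW = Δω/(2π) = 3659 Hz.

(a) f₀ = 3.057e+04 Hz  (b) Q = 8.356  (c) BW = 3659 Hz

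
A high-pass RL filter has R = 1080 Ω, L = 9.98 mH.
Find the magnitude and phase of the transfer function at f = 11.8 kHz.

Step 1 — Angular frequency: ω = 2π·1.18e+04 = 7.414e+04 rad/s.
Step 2 — Transfer function: H(jω) = jωL/(R + jωL).
Step 3 — Numerator jωL = j·739.9; denominator R + jωL = 1080 + j739.9.
Step 4 — H = 0.3194 + j0.4663.
Step 5 — Magnitude: |H| = 0.5652 (-5.0 dB); phase: φ = 55.6°.

|H| = 0.5652 (-5.0 dB), φ = 55.6°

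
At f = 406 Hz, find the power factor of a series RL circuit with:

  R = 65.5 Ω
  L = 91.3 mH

Step 1 — Angular frequency: ω = 2π·f = 2π·406 = 2551 rad/s.
Step 2 — Component impedances:
  R: Z = R = 65.5 Ω
  L: Z = jωL = j·2551·0.0913 = 0 + j232.9 Ω
Step 3 — Series combination: Z_total = R + L = 65.5 + j232.9 Ω = 241.9∠74.3° Ω.
Step 4 — Power factor: PF = cos(φ) = Re(Z)/|Z| = 65.5/241.94 = 0.2707.
Step 5 — Type: Im(Z) = 232.9 ⇒ lagging (phase φ = 74.3°).

PF = 0.2707 (lagging, φ = 74.3°)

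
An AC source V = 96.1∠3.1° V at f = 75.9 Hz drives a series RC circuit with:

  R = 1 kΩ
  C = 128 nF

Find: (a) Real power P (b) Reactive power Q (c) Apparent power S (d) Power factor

Step 1 — Angular frequency: ω = 2π·f = 2π·75.9 = 476.9 rad/s.
Step 2 — Component impedances:
  R: Z = R = 1000 Ω
  C: Z = 1/(jωC) = -j/(ω·C) = 0 - j1.638e+04 Ω
Step 3 — Series combination: Z_total = R + C = 1000 - j1.638e+04 Ω = 1.641e+04∠-86.5° Ω.
Step 4 — Source phasor: V = 96.1∠3.1° V = 95.96 + j5.197 V.
Step 5 — Current: I = V / Z = 4.018e-05 + j0.005855 A = 0.005855∠89.6° A.
Step 6 — Complex power: S = V·I* = 0.03428 - j0.5616 VA.
Step 7 — Real power: P = Re(S) = 0.03428 W.
Step 8 — Reactive power: Q = Im(S) = -0.5616 VAR.
Step 9 — Apparent power: |S| = 0.5627 VA.
Step 10 — Power factor: PF = P/|S| = 0.06093 (leading).

(a) P = 0.03428 W  (b) Q = -0.5616 VAR  (c) S = 0.5627 VA  (d) PF = 0.06093 (leading)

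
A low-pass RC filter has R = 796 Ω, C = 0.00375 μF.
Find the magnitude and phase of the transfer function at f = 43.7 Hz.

Step 1 — Angular frequency: ω = 2π·43.7 = 274.6 rad/s.
Step 2 — Transfer function: H(jω) = 1/(1 + jωRC).
Step 3 — Denominator: 1 + jωRC = 1 + j·274.6·796·3.75e-09 = 1 + j0.0008196.
Step 4 — H = 1 - j0.0008196.
Step 5 — Magnitude: |H| = 1 (-0.0 dB); phase: φ = -0.0°.

|H| = 1 (-0.0 dB), φ = -0.0°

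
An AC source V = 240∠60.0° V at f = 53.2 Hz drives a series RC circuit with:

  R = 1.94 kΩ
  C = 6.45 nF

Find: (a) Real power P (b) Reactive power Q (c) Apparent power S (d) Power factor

Step 1 — Angular frequency: ω = 2π·f = 2π·53.2 = 334.3 rad/s.
Step 2 — Component impedances:
  R: Z = R = 1940 Ω
  C: Z = 1/(jωC) = -j/(ω·C) = 0 - j4.638e+05 Ω
Step 3 — Series combination: Z_total = R + C = 1940 - j4.638e+05 Ω = 4.638e+05∠-89.8° Ω.
Step 4 — Source phasor: V = 240∠60.0° V = 120 + j207.8 V.
Step 5 — Current: I = V / Z = -0.000447 + j0.0002606 A = 0.0005174∠149.8° A.
Step 6 — Complex power: S = V·I* = 0.0005194 - j0.1242 VA.
Step 7 — Real power: P = Re(S) = 0.0005194 W.
Step 8 — Reactive power: Q = Im(S) = -0.1242 VAR.
Step 9 — Apparent power: |S| = 0.1242 VA.
Step 10 — Power factor: PF = P/|S| = 0.004183 (leading).

(a) P = 0.0005194 W  (b) Q = -0.1242 VAR  (c) S = 0.1242 VA  (d) PF = 0.004183 (leading)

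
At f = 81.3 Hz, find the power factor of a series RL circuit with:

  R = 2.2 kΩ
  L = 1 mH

Step 1 — Angular frequency: ω = 2π·f = 2π·81.3 = 510.8 rad/s.
Step 2 — Component impedances:
  R: Z = R = 2200 Ω
  L: Z = jωL = j·510.8·0.001 = 0 + j0.5108 Ω
Step 3 — Series combination: Z_total = R + L = 2200 + j0.5108 Ω = 2200∠0.0° Ω.
Step 4 — Power factor: PF = cos(φ) = Re(Z)/|Z| = 2200/2200 = 1.
Step 5 — Type: Im(Z) = 0.5108 ⇒ lagging (phase φ = 0.0°).

PF = 1 (lagging, φ = 0.0°)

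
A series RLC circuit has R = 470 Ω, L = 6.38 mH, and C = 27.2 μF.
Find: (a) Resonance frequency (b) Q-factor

Step 1 — Resonance condition Im(Z)=0 gives ω₀ = 1/√(LC).
Step 2 — ω₀ = 1/√(0.00638·2.72e-05) = 2401 rad/s.
Step 3 — f₀ = ω₀/(2π) = 382.1 Hz.
Step 4 — Series Q: Q = ω₀L/R = 2401·0.00638/470 = 0.03259.

(a) f₀ = 382.1 Hz  (b) Q = 0.03259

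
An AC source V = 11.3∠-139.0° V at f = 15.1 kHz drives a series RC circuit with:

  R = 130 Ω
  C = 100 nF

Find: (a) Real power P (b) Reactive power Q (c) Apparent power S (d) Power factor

Step 1 — Angular frequency: ω = 2π·f = 2π·1.51e+04 = 9.488e+04 rad/s.
Step 2 — Component impedances:
  R: Z = R = 130 Ω
  C: Z = 1/(jωC) = -j/(ω·C) = 0 - j105.4 Ω
Step 3 — Series combination: Z_total = R + C = 130 - j105.4 Ω = 167.4∠-39.0° Ω.
Step 4 — Source phasor: V = 11.3∠-139.0° V = -8.528 - j7.413 V.
Step 5 — Current: I = V / Z = -0.01168 - j0.0665 A = 0.06752∠-100.0° A.
Step 6 — Complex power: S = V·I* = 0.5926 - j0.4805 VA.
Step 7 — Real power: P = Re(S) = 0.5926 W.
Step 8 — Reactive power: Q = Im(S) = -0.4805 VAR.
Step 9 — Apparent power: |S| = 0.763 VA.
Step 10 — Power factor: PF = P/|S| = 0.7768 (leading).

(a) P = 0.5926 W  (b) Q = -0.4805 VAR  (c) S = 0.763 VA  (d) PF = 0.7768 (leading)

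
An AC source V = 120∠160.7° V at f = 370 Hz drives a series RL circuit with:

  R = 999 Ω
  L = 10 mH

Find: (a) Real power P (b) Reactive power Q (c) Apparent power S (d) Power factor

Step 1 — Angular frequency: ω = 2π·f = 2π·370 = 2325 rad/s.
Step 2 — Component impedances:
  R: Z = R = 999 Ω
  L: Z = jωL = j·2325·0.01 = 0 + j23.25 Ω
Step 3 — Series combination: Z_total = R + L = 999 + j23.25 Ω = 999.3∠1.3° Ω.
Step 4 — Source phasor: V = 120∠160.7° V = -113.3 + j39.66 V.
Step 5 — Current: I = V / Z = -0.1124 + j0.04232 A = 0.1201∠159.4° A.
Step 6 — Complex power: S = V·I* = 14.41 + j0.3353 VA.
Step 7 — Real power: P = Re(S) = 14.41 W.
Step 8 — Reactive power: Q = Im(S) = 0.3353 VAR.
Step 9 — Apparent power: |S| = 14.41 VA.
Step 10 — Power factor: PF = P/|S| = 0.9997 (lagging).

(a) P = 14.41 W  (b) Q = 0.3353 VAR  (c) S = 14.41 VA  (d) PF = 0.9997 (lagging)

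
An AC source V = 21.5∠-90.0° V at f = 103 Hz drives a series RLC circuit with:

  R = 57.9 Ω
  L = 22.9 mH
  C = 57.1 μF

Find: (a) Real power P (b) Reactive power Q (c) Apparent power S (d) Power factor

Step 1 — Angular frequency: ω = 2π·f = 2π·103 = 647.2 rad/s.
Step 2 — Component impedances:
  R: Z = R = 57.9 Ω
  L: Z = jωL = j·647.2·0.0229 = 0 + j14.82 Ω
  C: Z = 1/(jωC) = -j/(ω·C) = 0 - j27.06 Ω
Step 3 — Series combination: Z_total = R + L + C = 57.9 - j12.24 Ω = 59.18∠-11.9° Ω.
Step 4 — Source phasor: V = 21.5∠-90.0° V = 0 - j21.5 V.
Step 5 — Current: I = V / Z = 0.07515 - j0.3554 A = 0.3633∠-78.1° A.
Step 6 — Complex power: S = V·I* = 7.642 - j1.616 VA.
Step 7 — Real power: P = Re(S) = 7.642 W.
Step 8 — Reactive power: Q = Im(S) = -1.616 VAR.
Step 9 — Apparent power: |S| = 7.811 VA.
Step 10 — Power factor: PF = P/|S| = 0.9784 (leading).

(a) P = 7.642 W  (b) Q = -1.616 VAR  (c) S = 7.811 VA  (d) PF = 0.9784 (leading)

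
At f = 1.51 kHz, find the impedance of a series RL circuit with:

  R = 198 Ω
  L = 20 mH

Step 1 — Angular frequency: ω = 2π·f = 2π·1510 = 9488 rad/s.
Step 2 — Component impedances:
  R: Z = R = 198 Ω
  L: Z = jωL = j·9488·0.02 = 0 + j189.8 Ω
Step 3 — Series combination: Z_total = R + L = 198 + j189.8 Ω = 274.2∠43.8° Ω.

Z = 198 + j189.8 Ω = 274.2∠43.8° Ω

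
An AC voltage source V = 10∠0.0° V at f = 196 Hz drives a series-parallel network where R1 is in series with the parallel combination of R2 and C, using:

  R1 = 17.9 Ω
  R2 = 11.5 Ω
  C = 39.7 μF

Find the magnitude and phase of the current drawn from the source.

Step 1 — Angular frequency: ω = 2π·f = 2π·196 = 1232 rad/s.
Step 2 — Component impedances:
  R1: Z = R = 17.9 Ω
  R2: Z = R = 11.5 Ω
  C: Z = 1/(jωC) = -j/(ω·C) = 0 - j20.45 Ω
Step 3 — Parallel branch: R2 || C = 1/(1/R2 + 1/C) = 8.738 - j4.913 Ω.
Step 4 — Series with R1: Z_total = R1 + (R2 || C) = 26.64 - j4.913 Ω = 27.09∠-10.4° Ω.
Step 5 — Source phasor: V = 10∠0.0° V = 10 V.
Step 6 — Ohm's law: I = V / Z_total = (10) / (26.64 - j4.913) = 0.3631 + j0.06696 A.
Step 7 — Convert to polar: |I| = 0.3692 A, ∠I = 10.4°.

I = 0.3692∠10.4° A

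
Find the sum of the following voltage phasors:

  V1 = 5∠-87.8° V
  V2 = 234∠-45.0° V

Step 1 — Convert each phasor to rectangular form:
  V1 = 5·(cos(-87.8°) + j·sin(-87.8°)) = 0.1919 - j4.996 V
  V2 = 234·(cos(-45.0°) + j·sin(-45.0°)) = 165.5 - j165.5 V
Step 2 — Sum components: V_total = 165.7 - j170.5 V.
Step 3 — Convert to polar: |V_total| = 237.7 V, ∠V_total = -45.8°.

V_total = 237.7∠-45.8° V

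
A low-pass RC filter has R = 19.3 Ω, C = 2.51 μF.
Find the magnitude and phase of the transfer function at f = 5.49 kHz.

Step 1 — Angular frequency: ω = 2π·5490 = 3.449e+04 rad/s.
Step 2 — Transfer function: H(jω) = 1/(1 + jωRC).
Step 3 — Denominator: 1 + jωRC = 1 + j·3.449e+04·19.3·2.51e-06 = 1 + j1.671.
Step 4 — H = 0.2637 - j0.4406.
Step 5 — Magnitude: |H| = 0.5135 (-5.8 dB); phase: φ = -59.1°.

|H| = 0.5135 (-5.8 dB), φ = -59.1°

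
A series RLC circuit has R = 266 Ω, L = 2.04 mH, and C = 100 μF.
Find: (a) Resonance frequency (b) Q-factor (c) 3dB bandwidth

Step 1 — Resonance condition Im(Z)=0 gives ω₀ = 1/√(LC).
Step 2 — ω₀ = 1/√(0.00204·0.0001) = 2214 rad/s.
Step 3 — f₀ = ω₀/(2π) = 352.4 Hz.
Step 4 — Series Q: Q = ω₀L/R = 2214·0.00204/266 = 0.01698.
Step 5 — 3dB bandwidth: Δω = ω₀/Q = 1.304e+05 rad/s; BW = Δω/(2π) = 2.075e+04 Hz.

(a) f₀ = 352.4 Hz  (b) Q = 0.01698  (c) BW = 2.075e+04 Hz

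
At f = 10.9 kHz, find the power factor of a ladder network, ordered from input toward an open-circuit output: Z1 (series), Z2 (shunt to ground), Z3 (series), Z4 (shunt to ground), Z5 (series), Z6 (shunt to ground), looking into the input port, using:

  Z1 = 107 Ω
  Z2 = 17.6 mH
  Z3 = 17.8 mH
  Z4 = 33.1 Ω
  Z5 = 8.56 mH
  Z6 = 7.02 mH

Step 1 — Angular frequency: ω = 2π·f = 2π·1.09e+04 = 6.849e+04 rad/s.
Step 2 — Component impedances:
  Z1: Z = R = 107 Ω
  Z2: Z = jωL = j·6.849e+04·0.0176 = 0 + j1205 Ω
  Z3: Z = jωL = j·6.849e+04·0.0178 = 0 + j1219 Ω
  Z4: Z = R = 33.1 Ω
  Z5: Z = jωL = j·6.849e+04·0.00856 = 0 + j586.2 Ω
  Z6: Z = jωL = j·6.849e+04·0.00702 = 0 + j480.8 Ω
Step 3 — Ladder network (open output): work backward from the far end, alternating series and parallel combinations. Z_in = 115.2 + j606.5 Ω = 617.3∠79.2° Ω.
Step 4 — Power factor: PF = cos(φ) = Re(Z)/|Z| = 115.2/617.3 = 0.1866.
Step 5 — Type: Im(Z) = 606.5 ⇒ lagging (phase φ = 79.2°).

PF = 0.1866 (lagging, φ = 79.2°)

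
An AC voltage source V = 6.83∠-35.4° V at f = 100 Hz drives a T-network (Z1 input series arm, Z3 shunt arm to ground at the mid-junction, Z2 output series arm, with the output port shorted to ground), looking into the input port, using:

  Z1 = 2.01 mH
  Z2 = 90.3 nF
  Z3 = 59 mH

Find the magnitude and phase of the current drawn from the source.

Step 1 — Angular frequency: ω = 2π·f = 2π·100 = 628.3 rad/s.
Step 2 — Component impedances:
  Z1: Z = jωL = j·628.3·0.00201 = 0 + j1.263 Ω
  Z2: Z = 1/(jωC) = -j/(ω·C) = 0 - j1.763e+04 Ω
  Z3: Z = jωL = j·628.3·0.059 = 0 + j37.07 Ω
Step 3 — With the output port shorted to ground, the output series arm Z2 runs from the junction to ground; the shunt arm Z3 also runs from the junction to ground. They appear in parallel: Z3 || Z2 = 0 + j37.15 Ω.
Step 4 — Series with input arm Z1: Z_in = Z1 + (Z3 || Z2) = 0 + j38.41 Ω = 38.41∠90.0° Ω.
Step 5 — Source phasor: V = 6.83∠-35.4° V = 5.567 - j3.956 V.
Step 6 — Ohm's law: I = V / Z_total = (5.567 - j3.956) / (0 + j38.41) = -0.103 - j0.1449 A.
Step 7 — Convert to polar: |I| = 0.1778 A, ∠I = -125.4°.

I = 0.1778∠-125.4° A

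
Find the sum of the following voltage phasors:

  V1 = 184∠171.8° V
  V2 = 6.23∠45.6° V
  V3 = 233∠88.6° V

Step 1 — Convert each phasor to rectangular form:
  V1 = 184·(cos(171.8°) + j·sin(171.8°)) = -182.1 + j26.24 V
  V2 = 6.23·(cos(45.6°) + j·sin(45.6°)) = 4.359 + j4.451 V
  V3 = 233·(cos(88.6°) + j·sin(88.6°)) = 5.693 + j232.9 V
Step 2 — Sum components: V_total = -172.1 + j263.6 V.
Step 3 — Convert to polar: |V_total| = 314.8 V, ∠V_total = 123.1°.

V_total = 314.8∠123.1° V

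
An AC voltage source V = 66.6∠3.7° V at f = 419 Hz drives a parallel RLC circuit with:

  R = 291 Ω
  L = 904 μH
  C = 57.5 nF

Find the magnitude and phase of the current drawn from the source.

Step 1 — Angular frequency: ω = 2π·f = 2π·419 = 2633 rad/s.
Step 2 — Component impedances:
  R: Z = R = 291 Ω
  L: Z = jωL = j·2633·0.000904 = 0 + j2.38 Ω
  C: Z = 1/(jωC) = -j/(ω·C) = 0 - j6606 Ω
Step 3 — Parallel combination: 1/Z_total = 1/R + 1/L + 1/C; Z_total = 0.01948 + j2.381 Ω = 2.381∠89.5° Ω.
Step 4 — Source phasor: V = 66.6∠3.7° V = 66.46 + j4.298 V.
Step 5 — Ohm's law: I = V / Z_total = (66.46 + j4.298) / (0.01948 + j2.381) = 2.034 - j27.9 A.
Step 6 — Convert to polar: |I| = 27.97 A, ∠I = -85.8°.

I = 27.97∠-85.8° A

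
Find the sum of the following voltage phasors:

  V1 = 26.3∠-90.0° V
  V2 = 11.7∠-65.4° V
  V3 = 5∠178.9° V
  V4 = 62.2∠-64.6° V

Step 1 — Convert each phasor to rectangular form:
  V1 = 26.3·(cos(-90.0°) + j·sin(-90.0°)) = 0 - j26.3 V
  V2 = 11.7·(cos(-65.4°) + j·sin(-65.4°)) = 4.87 - j10.64 V
  V3 = 5·(cos(178.9°) + j·sin(178.9°)) = -4.999 + j0.09599 V
  V4 = 62.2·(cos(-64.6°) + j·sin(-64.6°)) = 26.68 - j56.19 V
Step 2 — Sum components: V_total = 26.55 - j93.03 V.
Step 3 — Convert to polar: |V_total| = 96.74 V, ∠V_total = -74.1°.

V_total = 96.74∠-74.1° V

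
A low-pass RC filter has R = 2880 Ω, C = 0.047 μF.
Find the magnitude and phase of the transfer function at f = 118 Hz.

Step 1 — Angular frequency: ω = 2π·118 = 741.4 rad/s.
Step 2 — Transfer function: H(jω) = 1/(1 + jωRC).
Step 3 — Denominator: 1 + jωRC = 1 + j·741.4·2880·4.7e-08 = 1 + j0.1004.
Step 4 — H = 0.99 - j0.09936.
Step 5 — Magnitude: |H| = 0.995 (-0.0 dB); phase: φ = -5.7°.

|H| = 0.995 (-0.0 dB), φ = -5.7°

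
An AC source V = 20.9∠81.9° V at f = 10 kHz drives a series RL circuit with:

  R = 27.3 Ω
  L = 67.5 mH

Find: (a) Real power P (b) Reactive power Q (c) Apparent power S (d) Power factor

Step 1 — Angular frequency: ω = 2π·f = 2π·1e+04 = 6.283e+04 rad/s.
Step 2 — Component impedances:
  R: Z = R = 27.3 Ω
  L: Z = jωL = j·6.283e+04·0.0675 = 0 + j4241 Ω
Step 3 — Series combination: Z_total = R + L = 27.3 + j4241 Ω = 4241∠89.6° Ω.
Step 4 — Source phasor: V = 20.9∠81.9° V = 2.945 + j20.69 V.
Step 5 — Current: I = V / Z = 0.004883 - j0.0006629 A = 0.004928∠-7.7° A.
Step 6 — Complex power: S = V·I* = 0.0006629 + j0.103 VA.
Step 7 — Real power: P = Re(S) = 0.0006629 W.
Step 8 — Reactive power: Q = Im(S) = 0.103 VAR.
Step 9 — Apparent power: |S| = 0.103 VA.
Step 10 — Power factor: PF = P/|S| = 0.006437 (lagging).

(a) P = 0.0006629 W  (b) Q = 0.103 VAR  (c) S = 0.103 VA  (d) PF = 0.006437 (lagging)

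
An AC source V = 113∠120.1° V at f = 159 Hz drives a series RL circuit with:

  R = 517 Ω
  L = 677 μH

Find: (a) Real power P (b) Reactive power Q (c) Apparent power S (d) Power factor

Step 1 — Angular frequency: ω = 2π·f = 2π·159 = 999 rad/s.
Step 2 — Component impedances:
  R: Z = R = 517 Ω
  L: Z = jωL = j·999·0.000677 = 0 + j0.6763 Ω
Step 3 — Series combination: Z_total = R + L = 517 + j0.6763 Ω = 517∠0.1° Ω.
Step 4 — Source phasor: V = 113∠120.1° V = -56.67 + j97.76 V.
Step 5 — Current: I = V / Z = -0.1094 + j0.1892 A = 0.2186∠120.0° A.
Step 6 — Complex power: S = V·I* = 24.7 + j0.03231 VA.
Step 7 — Real power: P = Re(S) = 24.7 W.
Step 8 — Reactive power: Q = Im(S) = 0.03231 VAR.
Step 9 — Apparent power: |S| = 24.7 VA.
Step 10 — Power factor: PF = P/|S| = 1 (lagging).

(a) P = 24.7 W  (b) Q = 0.03231 VAR  (c) S = 24.7 VA  (d) PF = 1 (lagging)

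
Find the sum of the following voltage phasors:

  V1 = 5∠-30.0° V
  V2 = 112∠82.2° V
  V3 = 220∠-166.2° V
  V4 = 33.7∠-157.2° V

Step 1 — Convert each phasor to rectangular form:
  V1 = 5·(cos(-30.0°) + j·sin(-30.0°)) = 4.33 - j2.5 V
  V2 = 112·(cos(82.2°) + j·sin(82.2°)) = 15.2 + j111 V
  V3 = 220·(cos(-166.2°) + j·sin(-166.2°)) = -213.6 - j52.48 V
  V4 = 33.7·(cos(-157.2°) + j·sin(-157.2°)) = -31.07 - j13.06 V
Step 2 — Sum components: V_total = -225.2 + j42.93 V.
Step 3 — Convert to polar: |V_total| = 229.2 V, ∠V_total = 169.2°.

V_total = 229.2∠169.2° V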